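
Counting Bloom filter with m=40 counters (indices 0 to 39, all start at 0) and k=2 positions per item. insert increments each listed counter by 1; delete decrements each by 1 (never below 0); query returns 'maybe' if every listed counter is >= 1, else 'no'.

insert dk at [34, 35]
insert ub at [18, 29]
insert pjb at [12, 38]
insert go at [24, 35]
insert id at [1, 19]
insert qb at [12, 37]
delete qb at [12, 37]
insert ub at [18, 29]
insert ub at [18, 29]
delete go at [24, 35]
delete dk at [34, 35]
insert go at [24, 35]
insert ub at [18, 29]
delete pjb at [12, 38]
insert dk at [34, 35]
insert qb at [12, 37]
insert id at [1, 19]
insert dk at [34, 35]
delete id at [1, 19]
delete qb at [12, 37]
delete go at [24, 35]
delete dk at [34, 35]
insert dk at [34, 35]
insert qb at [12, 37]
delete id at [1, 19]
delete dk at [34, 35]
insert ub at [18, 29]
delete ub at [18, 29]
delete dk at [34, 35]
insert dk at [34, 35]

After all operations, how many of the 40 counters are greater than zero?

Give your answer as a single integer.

Step 1: insert dk at [34, 35] -> counters=[0,0,0,0,0,0,0,0,0,0,0,0,0,0,0,0,0,0,0,0,0,0,0,0,0,0,0,0,0,0,0,0,0,0,1,1,0,0,0,0]
Step 2: insert ub at [18, 29] -> counters=[0,0,0,0,0,0,0,0,0,0,0,0,0,0,0,0,0,0,1,0,0,0,0,0,0,0,0,0,0,1,0,0,0,0,1,1,0,0,0,0]
Step 3: insert pjb at [12, 38] -> counters=[0,0,0,0,0,0,0,0,0,0,0,0,1,0,0,0,0,0,1,0,0,0,0,0,0,0,0,0,0,1,0,0,0,0,1,1,0,0,1,0]
Step 4: insert go at [24, 35] -> counters=[0,0,0,0,0,0,0,0,0,0,0,0,1,0,0,0,0,0,1,0,0,0,0,0,1,0,0,0,0,1,0,0,0,0,1,2,0,0,1,0]
Step 5: insert id at [1, 19] -> counters=[0,1,0,0,0,0,0,0,0,0,0,0,1,0,0,0,0,0,1,1,0,0,0,0,1,0,0,0,0,1,0,0,0,0,1,2,0,0,1,0]
Step 6: insert qb at [12, 37] -> counters=[0,1,0,0,0,0,0,0,0,0,0,0,2,0,0,0,0,0,1,1,0,0,0,0,1,0,0,0,0,1,0,0,0,0,1,2,0,1,1,0]
Step 7: delete qb at [12, 37] -> counters=[0,1,0,0,0,0,0,0,0,0,0,0,1,0,0,0,0,0,1,1,0,0,0,0,1,0,0,0,0,1,0,0,0,0,1,2,0,0,1,0]
Step 8: insert ub at [18, 29] -> counters=[0,1,0,0,0,0,0,0,0,0,0,0,1,0,0,0,0,0,2,1,0,0,0,0,1,0,0,0,0,2,0,0,0,0,1,2,0,0,1,0]
Step 9: insert ub at [18, 29] -> counters=[0,1,0,0,0,0,0,0,0,0,0,0,1,0,0,0,0,0,3,1,0,0,0,0,1,0,0,0,0,3,0,0,0,0,1,2,0,0,1,0]
Step 10: delete go at [24, 35] -> counters=[0,1,0,0,0,0,0,0,0,0,0,0,1,0,0,0,0,0,3,1,0,0,0,0,0,0,0,0,0,3,0,0,0,0,1,1,0,0,1,0]
Step 11: delete dk at [34, 35] -> counters=[0,1,0,0,0,0,0,0,0,0,0,0,1,0,0,0,0,0,3,1,0,0,0,0,0,0,0,0,0,3,0,0,0,0,0,0,0,0,1,0]
Step 12: insert go at [24, 35] -> counters=[0,1,0,0,0,0,0,0,0,0,0,0,1,0,0,0,0,0,3,1,0,0,0,0,1,0,0,0,0,3,0,0,0,0,0,1,0,0,1,0]
Step 13: insert ub at [18, 29] -> counters=[0,1,0,0,0,0,0,0,0,0,0,0,1,0,0,0,0,0,4,1,0,0,0,0,1,0,0,0,0,4,0,0,0,0,0,1,0,0,1,0]
Step 14: delete pjb at [12, 38] -> counters=[0,1,0,0,0,0,0,0,0,0,0,0,0,0,0,0,0,0,4,1,0,0,0,0,1,0,0,0,0,4,0,0,0,0,0,1,0,0,0,0]
Step 15: insert dk at [34, 35] -> counters=[0,1,0,0,0,0,0,0,0,0,0,0,0,0,0,0,0,0,4,1,0,0,0,0,1,0,0,0,0,4,0,0,0,0,1,2,0,0,0,0]
Step 16: insert qb at [12, 37] -> counters=[0,1,0,0,0,0,0,0,0,0,0,0,1,0,0,0,0,0,4,1,0,0,0,0,1,0,0,0,0,4,0,0,0,0,1,2,0,1,0,0]
Step 17: insert id at [1, 19] -> counters=[0,2,0,0,0,0,0,0,0,0,0,0,1,0,0,0,0,0,4,2,0,0,0,0,1,0,0,0,0,4,0,0,0,0,1,2,0,1,0,0]
Step 18: insert dk at [34, 35] -> counters=[0,2,0,0,0,0,0,0,0,0,0,0,1,0,0,0,0,0,4,2,0,0,0,0,1,0,0,0,0,4,0,0,0,0,2,3,0,1,0,0]
Step 19: delete id at [1, 19] -> counters=[0,1,0,0,0,0,0,0,0,0,0,0,1,0,0,0,0,0,4,1,0,0,0,0,1,0,0,0,0,4,0,0,0,0,2,3,0,1,0,0]
Step 20: delete qb at [12, 37] -> counters=[0,1,0,0,0,0,0,0,0,0,0,0,0,0,0,0,0,0,4,1,0,0,0,0,1,0,0,0,0,4,0,0,0,0,2,3,0,0,0,0]
Step 21: delete go at [24, 35] -> counters=[0,1,0,0,0,0,0,0,0,0,0,0,0,0,0,0,0,0,4,1,0,0,0,0,0,0,0,0,0,4,0,0,0,0,2,2,0,0,0,0]
Step 22: delete dk at [34, 35] -> counters=[0,1,0,0,0,0,0,0,0,0,0,0,0,0,0,0,0,0,4,1,0,0,0,0,0,0,0,0,0,4,0,0,0,0,1,1,0,0,0,0]
Step 23: insert dk at [34, 35] -> counters=[0,1,0,0,0,0,0,0,0,0,0,0,0,0,0,0,0,0,4,1,0,0,0,0,0,0,0,0,0,4,0,0,0,0,2,2,0,0,0,0]
Step 24: insert qb at [12, 37] -> counters=[0,1,0,0,0,0,0,0,0,0,0,0,1,0,0,0,0,0,4,1,0,0,0,0,0,0,0,0,0,4,0,0,0,0,2,2,0,1,0,0]
Step 25: delete id at [1, 19] -> counters=[0,0,0,0,0,0,0,0,0,0,0,0,1,0,0,0,0,0,4,0,0,0,0,0,0,0,0,0,0,4,0,0,0,0,2,2,0,1,0,0]
Step 26: delete dk at [34, 35] -> counters=[0,0,0,0,0,0,0,0,0,0,0,0,1,0,0,0,0,0,4,0,0,0,0,0,0,0,0,0,0,4,0,0,0,0,1,1,0,1,0,0]
Step 27: insert ub at [18, 29] -> counters=[0,0,0,0,0,0,0,0,0,0,0,0,1,0,0,0,0,0,5,0,0,0,0,0,0,0,0,0,0,5,0,0,0,0,1,1,0,1,0,0]
Step 28: delete ub at [18, 29] -> counters=[0,0,0,0,0,0,0,0,0,0,0,0,1,0,0,0,0,0,4,0,0,0,0,0,0,0,0,0,0,4,0,0,0,0,1,1,0,1,0,0]
Step 29: delete dk at [34, 35] -> counters=[0,0,0,0,0,0,0,0,0,0,0,0,1,0,0,0,0,0,4,0,0,0,0,0,0,0,0,0,0,4,0,0,0,0,0,0,0,1,0,0]
Step 30: insert dk at [34, 35] -> counters=[0,0,0,0,0,0,0,0,0,0,0,0,1,0,0,0,0,0,4,0,0,0,0,0,0,0,0,0,0,4,0,0,0,0,1,1,0,1,0,0]
Final counters=[0,0,0,0,0,0,0,0,0,0,0,0,1,0,0,0,0,0,4,0,0,0,0,0,0,0,0,0,0,4,0,0,0,0,1,1,0,1,0,0] -> 6 nonzero

Answer: 6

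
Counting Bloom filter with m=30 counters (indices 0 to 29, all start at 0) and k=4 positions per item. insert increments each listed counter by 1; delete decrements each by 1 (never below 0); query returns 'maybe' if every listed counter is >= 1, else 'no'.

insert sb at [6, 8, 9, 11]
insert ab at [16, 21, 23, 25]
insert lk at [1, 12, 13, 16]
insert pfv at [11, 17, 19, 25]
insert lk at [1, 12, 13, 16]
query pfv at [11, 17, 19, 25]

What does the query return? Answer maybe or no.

Step 1: insert sb at [6, 8, 9, 11] -> counters=[0,0,0,0,0,0,1,0,1,1,0,1,0,0,0,0,0,0,0,0,0,0,0,0,0,0,0,0,0,0]
Step 2: insert ab at [16, 21, 23, 25] -> counters=[0,0,0,0,0,0,1,0,1,1,0,1,0,0,0,0,1,0,0,0,0,1,0,1,0,1,0,0,0,0]
Step 3: insert lk at [1, 12, 13, 16] -> counters=[0,1,0,0,0,0,1,0,1,1,0,1,1,1,0,0,2,0,0,0,0,1,0,1,0,1,0,0,0,0]
Step 4: insert pfv at [11, 17, 19, 25] -> counters=[0,1,0,0,0,0,1,0,1,1,0,2,1,1,0,0,2,1,0,1,0,1,0,1,0,2,0,0,0,0]
Step 5: insert lk at [1, 12, 13, 16] -> counters=[0,2,0,0,0,0,1,0,1,1,0,2,2,2,0,0,3,1,0,1,0,1,0,1,0,2,0,0,0,0]
Query pfv: check counters[11]=2 counters[17]=1 counters[19]=1 counters[25]=2 -> maybe

Answer: maybe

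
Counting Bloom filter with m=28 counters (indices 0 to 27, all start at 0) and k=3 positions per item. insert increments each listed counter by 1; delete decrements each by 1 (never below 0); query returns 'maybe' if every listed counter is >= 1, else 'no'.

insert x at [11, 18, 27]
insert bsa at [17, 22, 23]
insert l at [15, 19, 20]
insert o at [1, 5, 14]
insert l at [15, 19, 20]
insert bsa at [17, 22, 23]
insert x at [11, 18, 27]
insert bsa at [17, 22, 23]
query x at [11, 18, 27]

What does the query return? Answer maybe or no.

Answer: maybe

Derivation:
Step 1: insert x at [11, 18, 27] -> counters=[0,0,0,0,0,0,0,0,0,0,0,1,0,0,0,0,0,0,1,0,0,0,0,0,0,0,0,1]
Step 2: insert bsa at [17, 22, 23] -> counters=[0,0,0,0,0,0,0,0,0,0,0,1,0,0,0,0,0,1,1,0,0,0,1,1,0,0,0,1]
Step 3: insert l at [15, 19, 20] -> counters=[0,0,0,0,0,0,0,0,0,0,0,1,0,0,0,1,0,1,1,1,1,0,1,1,0,0,0,1]
Step 4: insert o at [1, 5, 14] -> counters=[0,1,0,0,0,1,0,0,0,0,0,1,0,0,1,1,0,1,1,1,1,0,1,1,0,0,0,1]
Step 5: insert l at [15, 19, 20] -> counters=[0,1,0,0,0,1,0,0,0,0,0,1,0,0,1,2,0,1,1,2,2,0,1,1,0,0,0,1]
Step 6: insert bsa at [17, 22, 23] -> counters=[0,1,0,0,0,1,0,0,0,0,0,1,0,0,1,2,0,2,1,2,2,0,2,2,0,0,0,1]
Step 7: insert x at [11, 18, 27] -> counters=[0,1,0,0,0,1,0,0,0,0,0,2,0,0,1,2,0,2,2,2,2,0,2,2,0,0,0,2]
Step 8: insert bsa at [17, 22, 23] -> counters=[0,1,0,0,0,1,0,0,0,0,0,2,0,0,1,2,0,3,2,2,2,0,3,3,0,0,0,2]
Query x: check counters[11]=2 counters[18]=2 counters[27]=2 -> maybe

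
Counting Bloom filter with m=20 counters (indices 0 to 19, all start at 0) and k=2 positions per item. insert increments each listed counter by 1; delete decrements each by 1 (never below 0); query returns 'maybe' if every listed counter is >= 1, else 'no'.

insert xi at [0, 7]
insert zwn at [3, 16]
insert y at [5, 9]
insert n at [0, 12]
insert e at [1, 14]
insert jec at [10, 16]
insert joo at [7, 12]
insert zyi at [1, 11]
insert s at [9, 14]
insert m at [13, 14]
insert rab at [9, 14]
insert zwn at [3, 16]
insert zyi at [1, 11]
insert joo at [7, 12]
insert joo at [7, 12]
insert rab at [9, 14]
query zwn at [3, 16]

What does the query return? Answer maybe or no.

Answer: maybe

Derivation:
Step 1: insert xi at [0, 7] -> counters=[1,0,0,0,0,0,0,1,0,0,0,0,0,0,0,0,0,0,0,0]
Step 2: insert zwn at [3, 16] -> counters=[1,0,0,1,0,0,0,1,0,0,0,0,0,0,0,0,1,0,0,0]
Step 3: insert y at [5, 9] -> counters=[1,0,0,1,0,1,0,1,0,1,0,0,0,0,0,0,1,0,0,0]
Step 4: insert n at [0, 12] -> counters=[2,0,0,1,0,1,0,1,0,1,0,0,1,0,0,0,1,0,0,0]
Step 5: insert e at [1, 14] -> counters=[2,1,0,1,0,1,0,1,0,1,0,0,1,0,1,0,1,0,0,0]
Step 6: insert jec at [10, 16] -> counters=[2,1,0,1,0,1,0,1,0,1,1,0,1,0,1,0,2,0,0,0]
Step 7: insert joo at [7, 12] -> counters=[2,1,0,1,0,1,0,2,0,1,1,0,2,0,1,0,2,0,0,0]
Step 8: insert zyi at [1, 11] -> counters=[2,2,0,1,0,1,0,2,0,1,1,1,2,0,1,0,2,0,0,0]
Step 9: insert s at [9, 14] -> counters=[2,2,0,1,0,1,0,2,0,2,1,1,2,0,2,0,2,0,0,0]
Step 10: insert m at [13, 14] -> counters=[2,2,0,1,0,1,0,2,0,2,1,1,2,1,3,0,2,0,0,0]
Step 11: insert rab at [9, 14] -> counters=[2,2,0,1,0,1,0,2,0,3,1,1,2,1,4,0,2,0,0,0]
Step 12: insert zwn at [3, 16] -> counters=[2,2,0,2,0,1,0,2,0,3,1,1,2,1,4,0,3,0,0,0]
Step 13: insert zyi at [1, 11] -> counters=[2,3,0,2,0,1,0,2,0,3,1,2,2,1,4,0,3,0,0,0]
Step 14: insert joo at [7, 12] -> counters=[2,3,0,2,0,1,0,3,0,3,1,2,3,1,4,0,3,0,0,0]
Step 15: insert joo at [7, 12] -> counters=[2,3,0,2,0,1,0,4,0,3,1,2,4,1,4,0,3,0,0,0]
Step 16: insert rab at [9, 14] -> counters=[2,3,0,2,0,1,0,4,0,4,1,2,4,1,5,0,3,0,0,0]
Query zwn: check counters[3]=2 counters[16]=3 -> maybe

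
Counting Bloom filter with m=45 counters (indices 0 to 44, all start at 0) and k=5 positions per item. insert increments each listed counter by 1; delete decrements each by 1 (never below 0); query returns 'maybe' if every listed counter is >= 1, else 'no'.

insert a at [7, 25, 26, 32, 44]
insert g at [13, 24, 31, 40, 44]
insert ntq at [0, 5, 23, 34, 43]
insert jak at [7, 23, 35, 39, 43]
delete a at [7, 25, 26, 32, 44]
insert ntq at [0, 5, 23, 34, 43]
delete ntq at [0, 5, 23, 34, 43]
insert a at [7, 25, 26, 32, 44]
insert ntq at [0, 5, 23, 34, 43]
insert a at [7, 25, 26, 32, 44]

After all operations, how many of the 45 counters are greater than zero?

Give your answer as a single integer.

Step 1: insert a at [7, 25, 26, 32, 44] -> counters=[0,0,0,0,0,0,0,1,0,0,0,0,0,0,0,0,0,0,0,0,0,0,0,0,0,1,1,0,0,0,0,0,1,0,0,0,0,0,0,0,0,0,0,0,1]
Step 2: insert g at [13, 24, 31, 40, 44] -> counters=[0,0,0,0,0,0,0,1,0,0,0,0,0,1,0,0,0,0,0,0,0,0,0,0,1,1,1,0,0,0,0,1,1,0,0,0,0,0,0,0,1,0,0,0,2]
Step 3: insert ntq at [0, 5, 23, 34, 43] -> counters=[1,0,0,0,0,1,0,1,0,0,0,0,0,1,0,0,0,0,0,0,0,0,0,1,1,1,1,0,0,0,0,1,1,0,1,0,0,0,0,0,1,0,0,1,2]
Step 4: insert jak at [7, 23, 35, 39, 43] -> counters=[1,0,0,0,0,1,0,2,0,0,0,0,0,1,0,0,0,0,0,0,0,0,0,2,1,1,1,0,0,0,0,1,1,0,1,1,0,0,0,1,1,0,0,2,2]
Step 5: delete a at [7, 25, 26, 32, 44] -> counters=[1,0,0,0,0,1,0,1,0,0,0,0,0,1,0,0,0,0,0,0,0,0,0,2,1,0,0,0,0,0,0,1,0,0,1,1,0,0,0,1,1,0,0,2,1]
Step 6: insert ntq at [0, 5, 23, 34, 43] -> counters=[2,0,0,0,0,2,0,1,0,0,0,0,0,1,0,0,0,0,0,0,0,0,0,3,1,0,0,0,0,0,0,1,0,0,2,1,0,0,0,1,1,0,0,3,1]
Step 7: delete ntq at [0, 5, 23, 34, 43] -> counters=[1,0,0,0,0,1,0,1,0,0,0,0,0,1,0,0,0,0,0,0,0,0,0,2,1,0,0,0,0,0,0,1,0,0,1,1,0,0,0,1,1,0,0,2,1]
Step 8: insert a at [7, 25, 26, 32, 44] -> counters=[1,0,0,0,0,1,0,2,0,0,0,0,0,1,0,0,0,0,0,0,0,0,0,2,1,1,1,0,0,0,0,1,1,0,1,1,0,0,0,1,1,0,0,2,2]
Step 9: insert ntq at [0, 5, 23, 34, 43] -> counters=[2,0,0,0,0,2,0,2,0,0,0,0,0,1,0,0,0,0,0,0,0,0,0,3,1,1,1,0,0,0,0,1,1,0,2,1,0,0,0,1,1,0,0,3,2]
Step 10: insert a at [7, 25, 26, 32, 44] -> counters=[2,0,0,0,0,2,0,3,0,0,0,0,0,1,0,0,0,0,0,0,0,0,0,3,1,2,2,0,0,0,0,1,2,0,2,1,0,0,0,1,1,0,0,3,3]
Final counters=[2,0,0,0,0,2,0,3,0,0,0,0,0,1,0,0,0,0,0,0,0,0,0,3,1,2,2,0,0,0,0,1,2,0,2,1,0,0,0,1,1,0,0,3,3] -> 16 nonzero

Answer: 16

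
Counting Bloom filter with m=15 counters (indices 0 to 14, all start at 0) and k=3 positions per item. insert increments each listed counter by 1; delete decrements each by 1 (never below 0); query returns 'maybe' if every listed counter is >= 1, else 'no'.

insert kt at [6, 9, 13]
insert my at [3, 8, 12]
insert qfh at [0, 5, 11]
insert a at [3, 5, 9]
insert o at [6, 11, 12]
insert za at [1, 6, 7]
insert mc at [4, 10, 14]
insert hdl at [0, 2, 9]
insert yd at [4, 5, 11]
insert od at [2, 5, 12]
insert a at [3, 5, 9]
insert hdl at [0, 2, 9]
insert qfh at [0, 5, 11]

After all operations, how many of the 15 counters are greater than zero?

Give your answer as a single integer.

Answer: 15

Derivation:
Step 1: insert kt at [6, 9, 13] -> counters=[0,0,0,0,0,0,1,0,0,1,0,0,0,1,0]
Step 2: insert my at [3, 8, 12] -> counters=[0,0,0,1,0,0,1,0,1,1,0,0,1,1,0]
Step 3: insert qfh at [0, 5, 11] -> counters=[1,0,0,1,0,1,1,0,1,1,0,1,1,1,0]
Step 4: insert a at [3, 5, 9] -> counters=[1,0,0,2,0,2,1,0,1,2,0,1,1,1,0]
Step 5: insert o at [6, 11, 12] -> counters=[1,0,0,2,0,2,2,0,1,2,0,2,2,1,0]
Step 6: insert za at [1, 6, 7] -> counters=[1,1,0,2,0,2,3,1,1,2,0,2,2,1,0]
Step 7: insert mc at [4, 10, 14] -> counters=[1,1,0,2,1,2,3,1,1,2,1,2,2,1,1]
Step 8: insert hdl at [0, 2, 9] -> counters=[2,1,1,2,1,2,3,1,1,3,1,2,2,1,1]
Step 9: insert yd at [4, 5, 11] -> counters=[2,1,1,2,2,3,3,1,1,3,1,3,2,1,1]
Step 10: insert od at [2, 5, 12] -> counters=[2,1,2,2,2,4,3,1,1,3,1,3,3,1,1]
Step 11: insert a at [3, 5, 9] -> counters=[2,1,2,3,2,5,3,1,1,4,1,3,3,1,1]
Step 12: insert hdl at [0, 2, 9] -> counters=[3,1,3,3,2,5,3,1,1,5,1,3,3,1,1]
Step 13: insert qfh at [0, 5, 11] -> counters=[4,1,3,3,2,6,3,1,1,5,1,4,3,1,1]
Final counters=[4,1,3,3,2,6,3,1,1,5,1,4,3,1,1] -> 15 nonzero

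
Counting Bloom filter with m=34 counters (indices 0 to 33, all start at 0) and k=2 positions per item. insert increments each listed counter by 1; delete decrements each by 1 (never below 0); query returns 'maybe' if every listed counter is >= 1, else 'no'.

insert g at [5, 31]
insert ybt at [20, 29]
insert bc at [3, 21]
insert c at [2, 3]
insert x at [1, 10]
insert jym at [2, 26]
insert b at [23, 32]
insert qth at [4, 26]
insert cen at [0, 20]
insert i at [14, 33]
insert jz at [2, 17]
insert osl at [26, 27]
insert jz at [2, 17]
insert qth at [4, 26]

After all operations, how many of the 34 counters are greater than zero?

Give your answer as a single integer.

Step 1: insert g at [5, 31] -> counters=[0,0,0,0,0,1,0,0,0,0,0,0,0,0,0,0,0,0,0,0,0,0,0,0,0,0,0,0,0,0,0,1,0,0]
Step 2: insert ybt at [20, 29] -> counters=[0,0,0,0,0,1,0,0,0,0,0,0,0,0,0,0,0,0,0,0,1,0,0,0,0,0,0,0,0,1,0,1,0,0]
Step 3: insert bc at [3, 21] -> counters=[0,0,0,1,0,1,0,0,0,0,0,0,0,0,0,0,0,0,0,0,1,1,0,0,0,0,0,0,0,1,0,1,0,0]
Step 4: insert c at [2, 3] -> counters=[0,0,1,2,0,1,0,0,0,0,0,0,0,0,0,0,0,0,0,0,1,1,0,0,0,0,0,0,0,1,0,1,0,0]
Step 5: insert x at [1, 10] -> counters=[0,1,1,2,0,1,0,0,0,0,1,0,0,0,0,0,0,0,0,0,1,1,0,0,0,0,0,0,0,1,0,1,0,0]
Step 6: insert jym at [2, 26] -> counters=[0,1,2,2,0,1,0,0,0,0,1,0,0,0,0,0,0,0,0,0,1,1,0,0,0,0,1,0,0,1,0,1,0,0]
Step 7: insert b at [23, 32] -> counters=[0,1,2,2,0,1,0,0,0,0,1,0,0,0,0,0,0,0,0,0,1,1,0,1,0,0,1,0,0,1,0,1,1,0]
Step 8: insert qth at [4, 26] -> counters=[0,1,2,2,1,1,0,0,0,0,1,0,0,0,0,0,0,0,0,0,1,1,0,1,0,0,2,0,0,1,0,1,1,0]
Step 9: insert cen at [0, 20] -> counters=[1,1,2,2,1,1,0,0,0,0,1,0,0,0,0,0,0,0,0,0,2,1,0,1,0,0,2,0,0,1,0,1,1,0]
Step 10: insert i at [14, 33] -> counters=[1,1,2,2,1,1,0,0,0,0,1,0,0,0,1,0,0,0,0,0,2,1,0,1,0,0,2,0,0,1,0,1,1,1]
Step 11: insert jz at [2, 17] -> counters=[1,1,3,2,1,1,0,0,0,0,1,0,0,0,1,0,0,1,0,0,2,1,0,1,0,0,2,0,0,1,0,1,1,1]
Step 12: insert osl at [26, 27] -> counters=[1,1,3,2,1,1,0,0,0,0,1,0,0,0,1,0,0,1,0,0,2,1,0,1,0,0,3,1,0,1,0,1,1,1]
Step 13: insert jz at [2, 17] -> counters=[1,1,4,2,1,1,0,0,0,0,1,0,0,0,1,0,0,2,0,0,2,1,0,1,0,0,3,1,0,1,0,1,1,1]
Step 14: insert qth at [4, 26] -> counters=[1,1,4,2,2,1,0,0,0,0,1,0,0,0,1,0,0,2,0,0,2,1,0,1,0,0,4,1,0,1,0,1,1,1]
Final counters=[1,1,4,2,2,1,0,0,0,0,1,0,0,0,1,0,0,2,0,0,2,1,0,1,0,0,4,1,0,1,0,1,1,1] -> 18 nonzero

Answer: 18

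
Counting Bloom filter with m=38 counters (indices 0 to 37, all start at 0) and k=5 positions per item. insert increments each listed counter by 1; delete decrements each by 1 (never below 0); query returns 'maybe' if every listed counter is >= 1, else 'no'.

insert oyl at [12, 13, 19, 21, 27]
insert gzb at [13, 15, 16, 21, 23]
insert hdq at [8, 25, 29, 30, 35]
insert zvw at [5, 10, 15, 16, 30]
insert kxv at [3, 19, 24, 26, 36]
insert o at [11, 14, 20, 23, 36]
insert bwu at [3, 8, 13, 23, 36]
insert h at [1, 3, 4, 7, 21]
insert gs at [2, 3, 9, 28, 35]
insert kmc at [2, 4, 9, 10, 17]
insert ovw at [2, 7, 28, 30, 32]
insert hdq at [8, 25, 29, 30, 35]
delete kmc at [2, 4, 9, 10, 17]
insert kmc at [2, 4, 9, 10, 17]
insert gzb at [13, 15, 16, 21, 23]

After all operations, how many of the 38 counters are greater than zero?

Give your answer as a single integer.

Answer: 30

Derivation:
Step 1: insert oyl at [12, 13, 19, 21, 27] -> counters=[0,0,0,0,0,0,0,0,0,0,0,0,1,1,0,0,0,0,0,1,0,1,0,0,0,0,0,1,0,0,0,0,0,0,0,0,0,0]
Step 2: insert gzb at [13, 15, 16, 21, 23] -> counters=[0,0,0,0,0,0,0,0,0,0,0,0,1,2,0,1,1,0,0,1,0,2,0,1,0,0,0,1,0,0,0,0,0,0,0,0,0,0]
Step 3: insert hdq at [8, 25, 29, 30, 35] -> counters=[0,0,0,0,0,0,0,0,1,0,0,0,1,2,0,1,1,0,0,1,0,2,0,1,0,1,0,1,0,1,1,0,0,0,0,1,0,0]
Step 4: insert zvw at [5, 10, 15, 16, 30] -> counters=[0,0,0,0,0,1,0,0,1,0,1,0,1,2,0,2,2,0,0,1,0,2,0,1,0,1,0,1,0,1,2,0,0,0,0,1,0,0]
Step 5: insert kxv at [3, 19, 24, 26, 36] -> counters=[0,0,0,1,0,1,0,0,1,0,1,0,1,2,0,2,2,0,0,2,0,2,0,1,1,1,1,1,0,1,2,0,0,0,0,1,1,0]
Step 6: insert o at [11, 14, 20, 23, 36] -> counters=[0,0,0,1,0,1,0,0,1,0,1,1,1,2,1,2,2,0,0,2,1,2,0,2,1,1,1,1,0,1,2,0,0,0,0,1,2,0]
Step 7: insert bwu at [3, 8, 13, 23, 36] -> counters=[0,0,0,2,0,1,0,0,2,0,1,1,1,3,1,2,2,0,0,2,1,2,0,3,1,1,1,1,0,1,2,0,0,0,0,1,3,0]
Step 8: insert h at [1, 3, 4, 7, 21] -> counters=[0,1,0,3,1,1,0,1,2,0,1,1,1,3,1,2,2,0,0,2,1,3,0,3,1,1,1,1,0,1,2,0,0,0,0,1,3,0]
Step 9: insert gs at [2, 3, 9, 28, 35] -> counters=[0,1,1,4,1,1,0,1,2,1,1,1,1,3,1,2,2,0,0,2,1,3,0,3,1,1,1,1,1,1,2,0,0,0,0,2,3,0]
Step 10: insert kmc at [2, 4, 9, 10, 17] -> counters=[0,1,2,4,2,1,0,1,2,2,2,1,1,3,1,2,2,1,0,2,1,3,0,3,1,1,1,1,1,1,2,0,0,0,0,2,3,0]
Step 11: insert ovw at [2, 7, 28, 30, 32] -> counters=[0,1,3,4,2,1,0,2,2,2,2,1,1,3,1,2,2,1,0,2,1,3,0,3,1,1,1,1,2,1,3,0,1,0,0,2,3,0]
Step 12: insert hdq at [8, 25, 29, 30, 35] -> counters=[0,1,3,4,2,1,0,2,3,2,2,1,1,3,1,2,2,1,0,2,1,3,0,3,1,2,1,1,2,2,4,0,1,0,0,3,3,0]
Step 13: delete kmc at [2, 4, 9, 10, 17] -> counters=[0,1,2,4,1,1,0,2,3,1,1,1,1,3,1,2,2,0,0,2,1,3,0,3,1,2,1,1,2,2,4,0,1,0,0,3,3,0]
Step 14: insert kmc at [2, 4, 9, 10, 17] -> counters=[0,1,3,4,2,1,0,2,3,2,2,1,1,3,1,2,2,1,0,2,1,3,0,3,1,2,1,1,2,2,4,0,1,0,0,3,3,0]
Step 15: insert gzb at [13, 15, 16, 21, 23] -> counters=[0,1,3,4,2,1,0,2,3,2,2,1,1,4,1,3,3,1,0,2,1,4,0,4,1,2,1,1,2,2,4,0,1,0,0,3,3,0]
Final counters=[0,1,3,4,2,1,0,2,3,2,2,1,1,4,1,3,3,1,0,2,1,4,0,4,1,2,1,1,2,2,4,0,1,0,0,3,3,0] -> 30 nonzero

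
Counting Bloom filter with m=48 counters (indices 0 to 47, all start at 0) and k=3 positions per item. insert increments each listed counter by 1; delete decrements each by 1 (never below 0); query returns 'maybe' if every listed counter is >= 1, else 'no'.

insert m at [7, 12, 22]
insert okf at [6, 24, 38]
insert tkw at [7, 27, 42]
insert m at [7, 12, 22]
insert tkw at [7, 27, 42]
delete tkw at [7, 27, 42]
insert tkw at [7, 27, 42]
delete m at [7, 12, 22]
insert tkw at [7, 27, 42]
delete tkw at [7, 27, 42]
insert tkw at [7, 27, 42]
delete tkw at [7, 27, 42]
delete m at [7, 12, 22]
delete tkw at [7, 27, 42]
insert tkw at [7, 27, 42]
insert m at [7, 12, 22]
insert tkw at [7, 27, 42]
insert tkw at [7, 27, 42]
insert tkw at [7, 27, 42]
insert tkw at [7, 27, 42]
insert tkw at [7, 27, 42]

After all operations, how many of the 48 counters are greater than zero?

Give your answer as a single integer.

Answer: 8

Derivation:
Step 1: insert m at [7, 12, 22] -> counters=[0,0,0,0,0,0,0,1,0,0,0,0,1,0,0,0,0,0,0,0,0,0,1,0,0,0,0,0,0,0,0,0,0,0,0,0,0,0,0,0,0,0,0,0,0,0,0,0]
Step 2: insert okf at [6, 24, 38] -> counters=[0,0,0,0,0,0,1,1,0,0,0,0,1,0,0,0,0,0,0,0,0,0,1,0,1,0,0,0,0,0,0,0,0,0,0,0,0,0,1,0,0,0,0,0,0,0,0,0]
Step 3: insert tkw at [7, 27, 42] -> counters=[0,0,0,0,0,0,1,2,0,0,0,0,1,0,0,0,0,0,0,0,0,0,1,0,1,0,0,1,0,0,0,0,0,0,0,0,0,0,1,0,0,0,1,0,0,0,0,0]
Step 4: insert m at [7, 12, 22] -> counters=[0,0,0,0,0,0,1,3,0,0,0,0,2,0,0,0,0,0,0,0,0,0,2,0,1,0,0,1,0,0,0,0,0,0,0,0,0,0,1,0,0,0,1,0,0,0,0,0]
Step 5: insert tkw at [7, 27, 42] -> counters=[0,0,0,0,0,0,1,4,0,0,0,0,2,0,0,0,0,0,0,0,0,0,2,0,1,0,0,2,0,0,0,0,0,0,0,0,0,0,1,0,0,0,2,0,0,0,0,0]
Step 6: delete tkw at [7, 27, 42] -> counters=[0,0,0,0,0,0,1,3,0,0,0,0,2,0,0,0,0,0,0,0,0,0,2,0,1,0,0,1,0,0,0,0,0,0,0,0,0,0,1,0,0,0,1,0,0,0,0,0]
Step 7: insert tkw at [7, 27, 42] -> counters=[0,0,0,0,0,0,1,4,0,0,0,0,2,0,0,0,0,0,0,0,0,0,2,0,1,0,0,2,0,0,0,0,0,0,0,0,0,0,1,0,0,0,2,0,0,0,0,0]
Step 8: delete m at [7, 12, 22] -> counters=[0,0,0,0,0,0,1,3,0,0,0,0,1,0,0,0,0,0,0,0,0,0,1,0,1,0,0,2,0,0,0,0,0,0,0,0,0,0,1,0,0,0,2,0,0,0,0,0]
Step 9: insert tkw at [7, 27, 42] -> counters=[0,0,0,0,0,0,1,4,0,0,0,0,1,0,0,0,0,0,0,0,0,0,1,0,1,0,0,3,0,0,0,0,0,0,0,0,0,0,1,0,0,0,3,0,0,0,0,0]
Step 10: delete tkw at [7, 27, 42] -> counters=[0,0,0,0,0,0,1,3,0,0,0,0,1,0,0,0,0,0,0,0,0,0,1,0,1,0,0,2,0,0,0,0,0,0,0,0,0,0,1,0,0,0,2,0,0,0,0,0]
Step 11: insert tkw at [7, 27, 42] -> counters=[0,0,0,0,0,0,1,4,0,0,0,0,1,0,0,0,0,0,0,0,0,0,1,0,1,0,0,3,0,0,0,0,0,0,0,0,0,0,1,0,0,0,3,0,0,0,0,0]
Step 12: delete tkw at [7, 27, 42] -> counters=[0,0,0,0,0,0,1,3,0,0,0,0,1,0,0,0,0,0,0,0,0,0,1,0,1,0,0,2,0,0,0,0,0,0,0,0,0,0,1,0,0,0,2,0,0,0,0,0]
Step 13: delete m at [7, 12, 22] -> counters=[0,0,0,0,0,0,1,2,0,0,0,0,0,0,0,0,0,0,0,0,0,0,0,0,1,0,0,2,0,0,0,0,0,0,0,0,0,0,1,0,0,0,2,0,0,0,0,0]
Step 14: delete tkw at [7, 27, 42] -> counters=[0,0,0,0,0,0,1,1,0,0,0,0,0,0,0,0,0,0,0,0,0,0,0,0,1,0,0,1,0,0,0,0,0,0,0,0,0,0,1,0,0,0,1,0,0,0,0,0]
Step 15: insert tkw at [7, 27, 42] -> counters=[0,0,0,0,0,0,1,2,0,0,0,0,0,0,0,0,0,0,0,0,0,0,0,0,1,0,0,2,0,0,0,0,0,0,0,0,0,0,1,0,0,0,2,0,0,0,0,0]
Step 16: insert m at [7, 12, 22] -> counters=[0,0,0,0,0,0,1,3,0,0,0,0,1,0,0,0,0,0,0,0,0,0,1,0,1,0,0,2,0,0,0,0,0,0,0,0,0,0,1,0,0,0,2,0,0,0,0,0]
Step 17: insert tkw at [7, 27, 42] -> counters=[0,0,0,0,0,0,1,4,0,0,0,0,1,0,0,0,0,0,0,0,0,0,1,0,1,0,0,3,0,0,0,0,0,0,0,0,0,0,1,0,0,0,3,0,0,0,0,0]
Step 18: insert tkw at [7, 27, 42] -> counters=[0,0,0,0,0,0,1,5,0,0,0,0,1,0,0,0,0,0,0,0,0,0,1,0,1,0,0,4,0,0,0,0,0,0,0,0,0,0,1,0,0,0,4,0,0,0,0,0]
Step 19: insert tkw at [7, 27, 42] -> counters=[0,0,0,0,0,0,1,6,0,0,0,0,1,0,0,0,0,0,0,0,0,0,1,0,1,0,0,5,0,0,0,0,0,0,0,0,0,0,1,0,0,0,5,0,0,0,0,0]
Step 20: insert tkw at [7, 27, 42] -> counters=[0,0,0,0,0,0,1,7,0,0,0,0,1,0,0,0,0,0,0,0,0,0,1,0,1,0,0,6,0,0,0,0,0,0,0,0,0,0,1,0,0,0,6,0,0,0,0,0]
Step 21: insert tkw at [7, 27, 42] -> counters=[0,0,0,0,0,0,1,8,0,0,0,0,1,0,0,0,0,0,0,0,0,0,1,0,1,0,0,7,0,0,0,0,0,0,0,0,0,0,1,0,0,0,7,0,0,0,0,0]
Final counters=[0,0,0,0,0,0,1,8,0,0,0,0,1,0,0,0,0,0,0,0,0,0,1,0,1,0,0,7,0,0,0,0,0,0,0,0,0,0,1,0,0,0,7,0,0,0,0,0] -> 8 nonzero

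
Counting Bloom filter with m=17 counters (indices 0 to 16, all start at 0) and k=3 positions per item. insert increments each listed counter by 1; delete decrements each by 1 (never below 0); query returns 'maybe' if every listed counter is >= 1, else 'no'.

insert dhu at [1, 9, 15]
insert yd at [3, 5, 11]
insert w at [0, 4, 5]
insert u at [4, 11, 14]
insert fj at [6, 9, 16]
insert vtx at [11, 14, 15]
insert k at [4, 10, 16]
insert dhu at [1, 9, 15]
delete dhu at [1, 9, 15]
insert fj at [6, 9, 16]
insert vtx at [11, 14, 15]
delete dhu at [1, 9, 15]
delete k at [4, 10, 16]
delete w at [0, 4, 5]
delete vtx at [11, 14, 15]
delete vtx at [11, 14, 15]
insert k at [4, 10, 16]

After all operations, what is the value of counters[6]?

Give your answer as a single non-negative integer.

Answer: 2

Derivation:
Step 1: insert dhu at [1, 9, 15] -> counters=[0,1,0,0,0,0,0,0,0,1,0,0,0,0,0,1,0]
Step 2: insert yd at [3, 5, 11] -> counters=[0,1,0,1,0,1,0,0,0,1,0,1,0,0,0,1,0]
Step 3: insert w at [0, 4, 5] -> counters=[1,1,0,1,1,2,0,0,0,1,0,1,0,0,0,1,0]
Step 4: insert u at [4, 11, 14] -> counters=[1,1,0,1,2,2,0,0,0,1,0,2,0,0,1,1,0]
Step 5: insert fj at [6, 9, 16] -> counters=[1,1,0,1,2,2,1,0,0,2,0,2,0,0,1,1,1]
Step 6: insert vtx at [11, 14, 15] -> counters=[1,1,0,1,2,2,1,0,0,2,0,3,0,0,2,2,1]
Step 7: insert k at [4, 10, 16] -> counters=[1,1,0,1,3,2,1,0,0,2,1,3,0,0,2,2,2]
Step 8: insert dhu at [1, 9, 15] -> counters=[1,2,0,1,3,2,1,0,0,3,1,3,0,0,2,3,2]
Step 9: delete dhu at [1, 9, 15] -> counters=[1,1,0,1,3,2,1,0,0,2,1,3,0,0,2,2,2]
Step 10: insert fj at [6, 9, 16] -> counters=[1,1,0,1,3,2,2,0,0,3,1,3,0,0,2,2,3]
Step 11: insert vtx at [11, 14, 15] -> counters=[1,1,0,1,3,2,2,0,0,3,1,4,0,0,3,3,3]
Step 12: delete dhu at [1, 9, 15] -> counters=[1,0,0,1,3,2,2,0,0,2,1,4,0,0,3,2,3]
Step 13: delete k at [4, 10, 16] -> counters=[1,0,0,1,2,2,2,0,0,2,0,4,0,0,3,2,2]
Step 14: delete w at [0, 4, 5] -> counters=[0,0,0,1,1,1,2,0,0,2,0,4,0,0,3,2,2]
Step 15: delete vtx at [11, 14, 15] -> counters=[0,0,0,1,1,1,2,0,0,2,0,3,0,0,2,1,2]
Step 16: delete vtx at [11, 14, 15] -> counters=[0,0,0,1,1,1,2,0,0,2,0,2,0,0,1,0,2]
Step 17: insert k at [4, 10, 16] -> counters=[0,0,0,1,2,1,2,0,0,2,1,2,0,0,1,0,3]
Final counters=[0,0,0,1,2,1,2,0,0,2,1,2,0,0,1,0,3] -> counters[6]=2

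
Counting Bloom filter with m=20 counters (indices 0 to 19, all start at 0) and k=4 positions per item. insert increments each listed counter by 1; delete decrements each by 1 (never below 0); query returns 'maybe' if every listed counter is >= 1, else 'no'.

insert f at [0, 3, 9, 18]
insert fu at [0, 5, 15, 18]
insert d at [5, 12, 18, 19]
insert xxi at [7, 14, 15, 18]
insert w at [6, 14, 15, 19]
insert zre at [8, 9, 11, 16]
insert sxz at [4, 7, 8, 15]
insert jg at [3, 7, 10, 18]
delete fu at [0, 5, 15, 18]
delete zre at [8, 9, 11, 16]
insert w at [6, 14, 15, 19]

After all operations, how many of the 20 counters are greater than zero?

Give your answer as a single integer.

Step 1: insert f at [0, 3, 9, 18] -> counters=[1,0,0,1,0,0,0,0,0,1,0,0,0,0,0,0,0,0,1,0]
Step 2: insert fu at [0, 5, 15, 18] -> counters=[2,0,0,1,0,1,0,0,0,1,0,0,0,0,0,1,0,0,2,0]
Step 3: insert d at [5, 12, 18, 19] -> counters=[2,0,0,1,0,2,0,0,0,1,0,0,1,0,0,1,0,0,3,1]
Step 4: insert xxi at [7, 14, 15, 18] -> counters=[2,0,0,1,0,2,0,1,0,1,0,0,1,0,1,2,0,0,4,1]
Step 5: insert w at [6, 14, 15, 19] -> counters=[2,0,0,1,0,2,1,1,0,1,0,0,1,0,2,3,0,0,4,2]
Step 6: insert zre at [8, 9, 11, 16] -> counters=[2,0,0,1,0,2,1,1,1,2,0,1,1,0,2,3,1,0,4,2]
Step 7: insert sxz at [4, 7, 8, 15] -> counters=[2,0,0,1,1,2,1,2,2,2,0,1,1,0,2,4,1,0,4,2]
Step 8: insert jg at [3, 7, 10, 18] -> counters=[2,0,0,2,1,2,1,3,2,2,1,1,1,0,2,4,1,0,5,2]
Step 9: delete fu at [0, 5, 15, 18] -> counters=[1,0,0,2,1,1,1,3,2,2,1,1,1,0,2,3,1,0,4,2]
Step 10: delete zre at [8, 9, 11, 16] -> counters=[1,0,0,2,1,1,1,3,1,1,1,0,1,0,2,3,0,0,4,2]
Step 11: insert w at [6, 14, 15, 19] -> counters=[1,0,0,2,1,1,2,3,1,1,1,0,1,0,3,4,0,0,4,3]
Final counters=[1,0,0,2,1,1,2,3,1,1,1,0,1,0,3,4,0,0,4,3] -> 14 nonzero

Answer: 14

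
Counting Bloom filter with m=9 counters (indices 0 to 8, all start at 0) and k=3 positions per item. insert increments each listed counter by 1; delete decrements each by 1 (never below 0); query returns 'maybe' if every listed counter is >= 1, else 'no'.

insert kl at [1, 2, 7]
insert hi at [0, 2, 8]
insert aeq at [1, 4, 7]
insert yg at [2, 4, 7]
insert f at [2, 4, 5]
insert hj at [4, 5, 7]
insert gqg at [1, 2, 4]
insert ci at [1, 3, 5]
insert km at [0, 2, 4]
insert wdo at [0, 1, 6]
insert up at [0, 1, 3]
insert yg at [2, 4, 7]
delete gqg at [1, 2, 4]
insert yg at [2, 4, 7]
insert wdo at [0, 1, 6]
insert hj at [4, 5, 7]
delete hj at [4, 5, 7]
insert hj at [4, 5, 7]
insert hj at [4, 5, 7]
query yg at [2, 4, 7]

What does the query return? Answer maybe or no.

Answer: maybe

Derivation:
Step 1: insert kl at [1, 2, 7] -> counters=[0,1,1,0,0,0,0,1,0]
Step 2: insert hi at [0, 2, 8] -> counters=[1,1,2,0,0,0,0,1,1]
Step 3: insert aeq at [1, 4, 7] -> counters=[1,2,2,0,1,0,0,2,1]
Step 4: insert yg at [2, 4, 7] -> counters=[1,2,3,0,2,0,0,3,1]
Step 5: insert f at [2, 4, 5] -> counters=[1,2,4,0,3,1,0,3,1]
Step 6: insert hj at [4, 5, 7] -> counters=[1,2,4,0,4,2,0,4,1]
Step 7: insert gqg at [1, 2, 4] -> counters=[1,3,5,0,5,2,0,4,1]
Step 8: insert ci at [1, 3, 5] -> counters=[1,4,5,1,5,3,0,4,1]
Step 9: insert km at [0, 2, 4] -> counters=[2,4,6,1,6,3,0,4,1]
Step 10: insert wdo at [0, 1, 6] -> counters=[3,5,6,1,6,3,1,4,1]
Step 11: insert up at [0, 1, 3] -> counters=[4,6,6,2,6,3,1,4,1]
Step 12: insert yg at [2, 4, 7] -> counters=[4,6,7,2,7,3,1,5,1]
Step 13: delete gqg at [1, 2, 4] -> counters=[4,5,6,2,6,3,1,5,1]
Step 14: insert yg at [2, 4, 7] -> counters=[4,5,7,2,7,3,1,6,1]
Step 15: insert wdo at [0, 1, 6] -> counters=[5,6,7,2,7,3,2,6,1]
Step 16: insert hj at [4, 5, 7] -> counters=[5,6,7,2,8,4,2,7,1]
Step 17: delete hj at [4, 5, 7] -> counters=[5,6,7,2,7,3,2,6,1]
Step 18: insert hj at [4, 5, 7] -> counters=[5,6,7,2,8,4,2,7,1]
Step 19: insert hj at [4, 5, 7] -> counters=[5,6,7,2,9,5,2,8,1]
Query yg: check counters[2]=7 counters[4]=9 counters[7]=8 -> maybe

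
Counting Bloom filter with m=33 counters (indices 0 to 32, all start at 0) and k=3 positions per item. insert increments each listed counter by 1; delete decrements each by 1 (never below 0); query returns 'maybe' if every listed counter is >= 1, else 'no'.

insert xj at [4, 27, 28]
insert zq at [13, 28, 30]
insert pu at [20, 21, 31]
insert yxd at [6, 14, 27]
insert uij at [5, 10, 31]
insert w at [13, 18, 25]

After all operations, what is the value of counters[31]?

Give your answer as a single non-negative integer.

Step 1: insert xj at [4, 27, 28] -> counters=[0,0,0,0,1,0,0,0,0,0,0,0,0,0,0,0,0,0,0,0,0,0,0,0,0,0,0,1,1,0,0,0,0]
Step 2: insert zq at [13, 28, 30] -> counters=[0,0,0,0,1,0,0,0,0,0,0,0,0,1,0,0,0,0,0,0,0,0,0,0,0,0,0,1,2,0,1,0,0]
Step 3: insert pu at [20, 21, 31] -> counters=[0,0,0,0,1,0,0,0,0,0,0,0,0,1,0,0,0,0,0,0,1,1,0,0,0,0,0,1,2,0,1,1,0]
Step 4: insert yxd at [6, 14, 27] -> counters=[0,0,0,0,1,0,1,0,0,0,0,0,0,1,1,0,0,0,0,0,1,1,0,0,0,0,0,2,2,0,1,1,0]
Step 5: insert uij at [5, 10, 31] -> counters=[0,0,0,0,1,1,1,0,0,0,1,0,0,1,1,0,0,0,0,0,1,1,0,0,0,0,0,2,2,0,1,2,0]
Step 6: insert w at [13, 18, 25] -> counters=[0,0,0,0,1,1,1,0,0,0,1,0,0,2,1,0,0,0,1,0,1,1,0,0,0,1,0,2,2,0,1,2,0]
Final counters=[0,0,0,0,1,1,1,0,0,0,1,0,0,2,1,0,0,0,1,0,1,1,0,0,0,1,0,2,2,0,1,2,0] -> counters[31]=2

Answer: 2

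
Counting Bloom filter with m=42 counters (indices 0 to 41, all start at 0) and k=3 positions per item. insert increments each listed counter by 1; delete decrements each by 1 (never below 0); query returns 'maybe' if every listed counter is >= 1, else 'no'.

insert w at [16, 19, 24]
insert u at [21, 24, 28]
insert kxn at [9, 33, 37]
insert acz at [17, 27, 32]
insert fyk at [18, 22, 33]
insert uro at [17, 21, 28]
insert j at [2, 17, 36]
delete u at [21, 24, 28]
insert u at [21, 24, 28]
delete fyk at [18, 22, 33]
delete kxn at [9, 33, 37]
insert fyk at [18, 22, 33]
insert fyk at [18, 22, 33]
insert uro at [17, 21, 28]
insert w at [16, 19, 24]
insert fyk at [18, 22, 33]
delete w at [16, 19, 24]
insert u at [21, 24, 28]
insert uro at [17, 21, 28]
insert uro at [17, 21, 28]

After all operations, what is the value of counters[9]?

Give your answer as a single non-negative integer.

Step 1: insert w at [16, 19, 24] -> counters=[0,0,0,0,0,0,0,0,0,0,0,0,0,0,0,0,1,0,0,1,0,0,0,0,1,0,0,0,0,0,0,0,0,0,0,0,0,0,0,0,0,0]
Step 2: insert u at [21, 24, 28] -> counters=[0,0,0,0,0,0,0,0,0,0,0,0,0,0,0,0,1,0,0,1,0,1,0,0,2,0,0,0,1,0,0,0,0,0,0,0,0,0,0,0,0,0]
Step 3: insert kxn at [9, 33, 37] -> counters=[0,0,0,0,0,0,0,0,0,1,0,0,0,0,0,0,1,0,0,1,0,1,0,0,2,0,0,0,1,0,0,0,0,1,0,0,0,1,0,0,0,0]
Step 4: insert acz at [17, 27, 32] -> counters=[0,0,0,0,0,0,0,0,0,1,0,0,0,0,0,0,1,1,0,1,0,1,0,0,2,0,0,1,1,0,0,0,1,1,0,0,0,1,0,0,0,0]
Step 5: insert fyk at [18, 22, 33] -> counters=[0,0,0,0,0,0,0,0,0,1,0,0,0,0,0,0,1,1,1,1,0,1,1,0,2,0,0,1,1,0,0,0,1,2,0,0,0,1,0,0,0,0]
Step 6: insert uro at [17, 21, 28] -> counters=[0,0,0,0,0,0,0,0,0,1,0,0,0,0,0,0,1,2,1,1,0,2,1,0,2,0,0,1,2,0,0,0,1,2,0,0,0,1,0,0,0,0]
Step 7: insert j at [2, 17, 36] -> counters=[0,0,1,0,0,0,0,0,0,1,0,0,0,0,0,0,1,3,1,1,0,2,1,0,2,0,0,1,2,0,0,0,1,2,0,0,1,1,0,0,0,0]
Step 8: delete u at [21, 24, 28] -> counters=[0,0,1,0,0,0,0,0,0,1,0,0,0,0,0,0,1,3,1,1,0,1,1,0,1,0,0,1,1,0,0,0,1,2,0,0,1,1,0,0,0,0]
Step 9: insert u at [21, 24, 28] -> counters=[0,0,1,0,0,0,0,0,0,1,0,0,0,0,0,0,1,3,1,1,0,2,1,0,2,0,0,1,2,0,0,0,1,2,0,0,1,1,0,0,0,0]
Step 10: delete fyk at [18, 22, 33] -> counters=[0,0,1,0,0,0,0,0,0,1,0,0,0,0,0,0,1,3,0,1,0,2,0,0,2,0,0,1,2,0,0,0,1,1,0,0,1,1,0,0,0,0]
Step 11: delete kxn at [9, 33, 37] -> counters=[0,0,1,0,0,0,0,0,0,0,0,0,0,0,0,0,1,3,0,1,0,2,0,0,2,0,0,1,2,0,0,0,1,0,0,0,1,0,0,0,0,0]
Step 12: insert fyk at [18, 22, 33] -> counters=[0,0,1,0,0,0,0,0,0,0,0,0,0,0,0,0,1,3,1,1,0,2,1,0,2,0,0,1,2,0,0,0,1,1,0,0,1,0,0,0,0,0]
Step 13: insert fyk at [18, 22, 33] -> counters=[0,0,1,0,0,0,0,0,0,0,0,0,0,0,0,0,1,3,2,1,0,2,2,0,2,0,0,1,2,0,0,0,1,2,0,0,1,0,0,0,0,0]
Step 14: insert uro at [17, 21, 28] -> counters=[0,0,1,0,0,0,0,0,0,0,0,0,0,0,0,0,1,4,2,1,0,3,2,0,2,0,0,1,3,0,0,0,1,2,0,0,1,0,0,0,0,0]
Step 15: insert w at [16, 19, 24] -> counters=[0,0,1,0,0,0,0,0,0,0,0,0,0,0,0,0,2,4,2,2,0,3,2,0,3,0,0,1,3,0,0,0,1,2,0,0,1,0,0,0,0,0]
Step 16: insert fyk at [18, 22, 33] -> counters=[0,0,1,0,0,0,0,0,0,0,0,0,0,0,0,0,2,4,3,2,0,3,3,0,3,0,0,1,3,0,0,0,1,3,0,0,1,0,0,0,0,0]
Step 17: delete w at [16, 19, 24] -> counters=[0,0,1,0,0,0,0,0,0,0,0,0,0,0,0,0,1,4,3,1,0,3,3,0,2,0,0,1,3,0,0,0,1,3,0,0,1,0,0,0,0,0]
Step 18: insert u at [21, 24, 28] -> counters=[0,0,1,0,0,0,0,0,0,0,0,0,0,0,0,0,1,4,3,1,0,4,3,0,3,0,0,1,4,0,0,0,1,3,0,0,1,0,0,0,0,0]
Step 19: insert uro at [17, 21, 28] -> counters=[0,0,1,0,0,0,0,0,0,0,0,0,0,0,0,0,1,5,3,1,0,5,3,0,3,0,0,1,5,0,0,0,1,3,0,0,1,0,0,0,0,0]
Step 20: insert uro at [17, 21, 28] -> counters=[0,0,1,0,0,0,0,0,0,0,0,0,0,0,0,0,1,6,3,1,0,6,3,0,3,0,0,1,6,0,0,0,1,3,0,0,1,0,0,0,0,0]
Final counters=[0,0,1,0,0,0,0,0,0,0,0,0,0,0,0,0,1,6,3,1,0,6,3,0,3,0,0,1,6,0,0,0,1,3,0,0,1,0,0,0,0,0] -> counters[9]=0

Answer: 0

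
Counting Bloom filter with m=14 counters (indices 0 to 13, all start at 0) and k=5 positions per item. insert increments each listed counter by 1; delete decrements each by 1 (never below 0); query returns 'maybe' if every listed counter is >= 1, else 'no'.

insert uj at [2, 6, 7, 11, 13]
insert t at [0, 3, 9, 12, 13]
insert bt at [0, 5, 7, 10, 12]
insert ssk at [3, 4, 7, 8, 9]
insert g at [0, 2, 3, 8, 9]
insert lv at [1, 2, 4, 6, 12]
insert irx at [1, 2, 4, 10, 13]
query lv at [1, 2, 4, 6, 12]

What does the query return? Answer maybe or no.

Answer: maybe

Derivation:
Step 1: insert uj at [2, 6, 7, 11, 13] -> counters=[0,0,1,0,0,0,1,1,0,0,0,1,0,1]
Step 2: insert t at [0, 3, 9, 12, 13] -> counters=[1,0,1,1,0,0,1,1,0,1,0,1,1,2]
Step 3: insert bt at [0, 5, 7, 10, 12] -> counters=[2,0,1,1,0,1,1,2,0,1,1,1,2,2]
Step 4: insert ssk at [3, 4, 7, 8, 9] -> counters=[2,0,1,2,1,1,1,3,1,2,1,1,2,2]
Step 5: insert g at [0, 2, 3, 8, 9] -> counters=[3,0,2,3,1,1,1,3,2,3,1,1,2,2]
Step 6: insert lv at [1, 2, 4, 6, 12] -> counters=[3,1,3,3,2,1,2,3,2,3,1,1,3,2]
Step 7: insert irx at [1, 2, 4, 10, 13] -> counters=[3,2,4,3,3,1,2,3,2,3,2,1,3,3]
Query lv: check counters[1]=2 counters[2]=4 counters[4]=3 counters[6]=2 counters[12]=3 -> maybe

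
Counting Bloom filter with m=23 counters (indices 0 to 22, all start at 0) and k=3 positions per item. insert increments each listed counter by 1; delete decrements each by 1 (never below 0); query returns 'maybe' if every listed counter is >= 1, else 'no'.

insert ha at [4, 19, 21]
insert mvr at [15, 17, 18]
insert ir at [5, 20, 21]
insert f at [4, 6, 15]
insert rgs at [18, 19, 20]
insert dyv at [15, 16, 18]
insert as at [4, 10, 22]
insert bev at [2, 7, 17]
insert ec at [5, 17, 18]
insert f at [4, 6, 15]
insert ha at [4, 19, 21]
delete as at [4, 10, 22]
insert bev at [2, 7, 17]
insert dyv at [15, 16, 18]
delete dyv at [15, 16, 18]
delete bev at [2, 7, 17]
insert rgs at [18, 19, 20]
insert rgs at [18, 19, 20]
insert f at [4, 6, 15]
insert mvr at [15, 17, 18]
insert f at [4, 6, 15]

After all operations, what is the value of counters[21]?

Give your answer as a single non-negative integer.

Answer: 3

Derivation:
Step 1: insert ha at [4, 19, 21] -> counters=[0,0,0,0,1,0,0,0,0,0,0,0,0,0,0,0,0,0,0,1,0,1,0]
Step 2: insert mvr at [15, 17, 18] -> counters=[0,0,0,0,1,0,0,0,0,0,0,0,0,0,0,1,0,1,1,1,0,1,0]
Step 3: insert ir at [5, 20, 21] -> counters=[0,0,0,0,1,1,0,0,0,0,0,0,0,0,0,1,0,1,1,1,1,2,0]
Step 4: insert f at [4, 6, 15] -> counters=[0,0,0,0,2,1,1,0,0,0,0,0,0,0,0,2,0,1,1,1,1,2,0]
Step 5: insert rgs at [18, 19, 20] -> counters=[0,0,0,0,2,1,1,0,0,0,0,0,0,0,0,2,0,1,2,2,2,2,0]
Step 6: insert dyv at [15, 16, 18] -> counters=[0,0,0,0,2,1,1,0,0,0,0,0,0,0,0,3,1,1,3,2,2,2,0]
Step 7: insert as at [4, 10, 22] -> counters=[0,0,0,0,3,1,1,0,0,0,1,0,0,0,0,3,1,1,3,2,2,2,1]
Step 8: insert bev at [2, 7, 17] -> counters=[0,0,1,0,3,1,1,1,0,0,1,0,0,0,0,3,1,2,3,2,2,2,1]
Step 9: insert ec at [5, 17, 18] -> counters=[0,0,1,0,3,2,1,1,0,0,1,0,0,0,0,3,1,3,4,2,2,2,1]
Step 10: insert f at [4, 6, 15] -> counters=[0,0,1,0,4,2,2,1,0,0,1,0,0,0,0,4,1,3,4,2,2,2,1]
Step 11: insert ha at [4, 19, 21] -> counters=[0,0,1,0,5,2,2,1,0,0,1,0,0,0,0,4,1,3,4,3,2,3,1]
Step 12: delete as at [4, 10, 22] -> counters=[0,0,1,0,4,2,2,1,0,0,0,0,0,0,0,4,1,3,4,3,2,3,0]
Step 13: insert bev at [2, 7, 17] -> counters=[0,0,2,0,4,2,2,2,0,0,0,0,0,0,0,4,1,4,4,3,2,3,0]
Step 14: insert dyv at [15, 16, 18] -> counters=[0,0,2,0,4,2,2,2,0,0,0,0,0,0,0,5,2,4,5,3,2,3,0]
Step 15: delete dyv at [15, 16, 18] -> counters=[0,0,2,0,4,2,2,2,0,0,0,0,0,0,0,4,1,4,4,3,2,3,0]
Step 16: delete bev at [2, 7, 17] -> counters=[0,0,1,0,4,2,2,1,0,0,0,0,0,0,0,4,1,3,4,3,2,3,0]
Step 17: insert rgs at [18, 19, 20] -> counters=[0,0,1,0,4,2,2,1,0,0,0,0,0,0,0,4,1,3,5,4,3,3,0]
Step 18: insert rgs at [18, 19, 20] -> counters=[0,0,1,0,4,2,2,1,0,0,0,0,0,0,0,4,1,3,6,5,4,3,0]
Step 19: insert f at [4, 6, 15] -> counters=[0,0,1,0,5,2,3,1,0,0,0,0,0,0,0,5,1,3,6,5,4,3,0]
Step 20: insert mvr at [15, 17, 18] -> counters=[0,0,1,0,5,2,3,1,0,0,0,0,0,0,0,6,1,4,7,5,4,3,0]
Step 21: insert f at [4, 6, 15] -> counters=[0,0,1,0,6,2,4,1,0,0,0,0,0,0,0,7,1,4,7,5,4,3,0]
Final counters=[0,0,1,0,6,2,4,1,0,0,0,0,0,0,0,7,1,4,7,5,4,3,0] -> counters[21]=3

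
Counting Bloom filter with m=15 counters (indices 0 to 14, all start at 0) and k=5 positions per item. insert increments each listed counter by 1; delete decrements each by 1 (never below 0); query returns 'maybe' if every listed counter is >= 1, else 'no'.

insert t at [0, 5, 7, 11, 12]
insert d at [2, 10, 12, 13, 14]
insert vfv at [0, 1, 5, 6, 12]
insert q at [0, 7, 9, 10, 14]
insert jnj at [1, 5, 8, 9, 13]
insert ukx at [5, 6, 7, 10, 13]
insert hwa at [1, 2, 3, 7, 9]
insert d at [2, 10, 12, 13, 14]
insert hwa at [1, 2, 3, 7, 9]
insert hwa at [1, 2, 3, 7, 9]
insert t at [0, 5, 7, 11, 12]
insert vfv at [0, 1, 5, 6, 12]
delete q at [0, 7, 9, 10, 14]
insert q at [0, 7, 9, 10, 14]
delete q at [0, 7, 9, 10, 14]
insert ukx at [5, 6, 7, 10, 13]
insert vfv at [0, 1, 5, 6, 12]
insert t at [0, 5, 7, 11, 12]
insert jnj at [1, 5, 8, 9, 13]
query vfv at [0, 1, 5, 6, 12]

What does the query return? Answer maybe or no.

Answer: maybe

Derivation:
Step 1: insert t at [0, 5, 7, 11, 12] -> counters=[1,0,0,0,0,1,0,1,0,0,0,1,1,0,0]
Step 2: insert d at [2, 10, 12, 13, 14] -> counters=[1,0,1,0,0,1,0,1,0,0,1,1,2,1,1]
Step 3: insert vfv at [0, 1, 5, 6, 12] -> counters=[2,1,1,0,0,2,1,1,0,0,1,1,3,1,1]
Step 4: insert q at [0, 7, 9, 10, 14] -> counters=[3,1,1,0,0,2,1,2,0,1,2,1,3,1,2]
Step 5: insert jnj at [1, 5, 8, 9, 13] -> counters=[3,2,1,0,0,3,1,2,1,2,2,1,3,2,2]
Step 6: insert ukx at [5, 6, 7, 10, 13] -> counters=[3,2,1,0,0,4,2,3,1,2,3,1,3,3,2]
Step 7: insert hwa at [1, 2, 3, 7, 9] -> counters=[3,3,2,1,0,4,2,4,1,3,3,1,3,3,2]
Step 8: insert d at [2, 10, 12, 13, 14] -> counters=[3,3,3,1,0,4,2,4,1,3,4,1,4,4,3]
Step 9: insert hwa at [1, 2, 3, 7, 9] -> counters=[3,4,4,2,0,4,2,5,1,4,4,1,4,4,3]
Step 10: insert hwa at [1, 2, 3, 7, 9] -> counters=[3,5,5,3,0,4,2,6,1,5,4,1,4,4,3]
Step 11: insert t at [0, 5, 7, 11, 12] -> counters=[4,5,5,3,0,5,2,7,1,5,4,2,5,4,3]
Step 12: insert vfv at [0, 1, 5, 6, 12] -> counters=[5,6,5,3,0,6,3,7,1,5,4,2,6,4,3]
Step 13: delete q at [0, 7, 9, 10, 14] -> counters=[4,6,5,3,0,6,3,6,1,4,3,2,6,4,2]
Step 14: insert q at [0, 7, 9, 10, 14] -> counters=[5,6,5,3,0,6,3,7,1,5,4,2,6,4,3]
Step 15: delete q at [0, 7, 9, 10, 14] -> counters=[4,6,5,3,0,6,3,6,1,4,3,2,6,4,2]
Step 16: insert ukx at [5, 6, 7, 10, 13] -> counters=[4,6,5,3,0,7,4,7,1,4,4,2,6,5,2]
Step 17: insert vfv at [0, 1, 5, 6, 12] -> counters=[5,7,5,3,0,8,5,7,1,4,4,2,7,5,2]
Step 18: insert t at [0, 5, 7, 11, 12] -> counters=[6,7,5,3,0,9,5,8,1,4,4,3,8,5,2]
Step 19: insert jnj at [1, 5, 8, 9, 13] -> counters=[6,8,5,3,0,10,5,8,2,5,4,3,8,6,2]
Query vfv: check counters[0]=6 counters[1]=8 counters[5]=10 counters[6]=5 counters[12]=8 -> maybe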